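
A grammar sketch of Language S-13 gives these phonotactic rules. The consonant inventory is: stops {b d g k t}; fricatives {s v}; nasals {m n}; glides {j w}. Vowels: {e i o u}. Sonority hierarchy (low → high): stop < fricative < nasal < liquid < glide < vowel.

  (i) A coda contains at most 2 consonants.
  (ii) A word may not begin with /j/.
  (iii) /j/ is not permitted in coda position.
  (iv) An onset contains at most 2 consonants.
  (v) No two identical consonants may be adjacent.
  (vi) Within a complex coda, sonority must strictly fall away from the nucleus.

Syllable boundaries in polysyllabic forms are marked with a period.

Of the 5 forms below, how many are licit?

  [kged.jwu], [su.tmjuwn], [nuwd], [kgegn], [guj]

[kged.jwu] — σ1 onset /kg/ (2C), coda /d/ ok; σ2 onset /jw/ (2C), coda /∅/ ok → licit
[su.tmjuwn] — violates constraint (iv): syllable 2 onset /tmj/ has 3 consonants (> 2) → illicit
[nuwd] — σ1 onset /n/, coda /wd/ (5→1 falls) ok → licit
[kgegn] — violates constraint (vi): syllable 1 coda /gn/: /g/ (stop, 1) → /n/ (nasal, 3) does not fall → illicit
[guj] — violates constraint (iii): syllable 1 coda contains /j/ → illicit
Licit: [kged.jwu], [nuwd] → 2.

2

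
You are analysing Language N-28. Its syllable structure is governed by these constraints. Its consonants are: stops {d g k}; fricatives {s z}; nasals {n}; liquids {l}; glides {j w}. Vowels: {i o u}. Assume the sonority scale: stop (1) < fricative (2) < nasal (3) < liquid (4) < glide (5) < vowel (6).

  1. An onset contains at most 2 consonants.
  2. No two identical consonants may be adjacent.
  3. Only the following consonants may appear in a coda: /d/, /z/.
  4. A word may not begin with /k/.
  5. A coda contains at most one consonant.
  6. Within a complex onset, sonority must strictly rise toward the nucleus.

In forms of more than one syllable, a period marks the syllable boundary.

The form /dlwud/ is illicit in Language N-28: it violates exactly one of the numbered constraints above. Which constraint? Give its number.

/dlwud/: syllable 1 onset /dlw/ has 3 consonants (> 2).
This is a violation of constraint 1: "An onset contains at most 2 consonants."
The remaining constraints (2, 3, 4, 5, 6) are satisfied.

1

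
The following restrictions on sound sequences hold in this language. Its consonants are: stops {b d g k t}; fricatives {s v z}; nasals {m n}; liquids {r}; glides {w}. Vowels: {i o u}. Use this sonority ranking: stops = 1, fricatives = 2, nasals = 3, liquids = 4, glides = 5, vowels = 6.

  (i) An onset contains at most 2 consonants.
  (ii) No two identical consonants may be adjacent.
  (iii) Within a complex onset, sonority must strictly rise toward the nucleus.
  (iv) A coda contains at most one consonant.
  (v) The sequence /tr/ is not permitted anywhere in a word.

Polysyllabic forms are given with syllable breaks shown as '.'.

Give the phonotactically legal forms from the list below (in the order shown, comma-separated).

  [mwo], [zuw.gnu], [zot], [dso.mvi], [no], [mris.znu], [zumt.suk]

[mwo] — σ1 onset /mw/ (3→5 rises), coda /∅/ ok → phonotactically legal
[zuw.gnu] — σ1 onset /z/, coda /w/ ok; σ2 onset /gn/ (1→3 rises), coda /∅/ ok → phonotactically legal
[zot] — σ1 onset /z/, coda /t/ ok → phonotactically legal
[dso.mvi] — violates constraint (iii): syllable 2 onset /mv/: /m/ (nasal, 3) → /v/ (fricative, 2) does not rise → phonotactically illegal
[no] — σ1 onset /n/, coda /∅/ ok → phonotactically legal
[mris.znu] — σ1 onset /mr/ (3→4 rises), coda /s/ ok; σ2 onset /zn/ (2→3 rises), coda /∅/ ok → phonotactically legal
[zumt.suk] — violates constraint (iv): syllable 1 coda /mt/ has 2 consonants (> 1) → phonotactically illegal

[mwo], [zuw.gnu], [zot], [no], [mris.znu]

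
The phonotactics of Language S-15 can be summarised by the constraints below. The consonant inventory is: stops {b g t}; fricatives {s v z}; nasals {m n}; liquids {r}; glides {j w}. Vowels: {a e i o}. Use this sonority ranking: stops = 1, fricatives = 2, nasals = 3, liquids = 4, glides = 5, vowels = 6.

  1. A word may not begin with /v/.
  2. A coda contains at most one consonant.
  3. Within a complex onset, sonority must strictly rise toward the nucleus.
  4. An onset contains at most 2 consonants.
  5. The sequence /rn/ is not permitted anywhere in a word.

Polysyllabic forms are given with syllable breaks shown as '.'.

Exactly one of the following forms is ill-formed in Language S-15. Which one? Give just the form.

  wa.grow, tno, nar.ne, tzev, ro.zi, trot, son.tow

wa.grow — σ1 onset /w/, coda /∅/ ok; σ2 onset /gr/ (1→4 rises), coda /w/ ok → well-formed
tno — σ1 onset /tn/ (1→3 rises), coda /∅/ ok → well-formed
nar.ne — violates constraint 5: contains banned sequence /rn/ → ill-formed
tzev — σ1 onset /tz/ (1→2 rises), coda /v/ ok → well-formed
ro.zi — σ1 onset /r/, coda /∅/ ok; σ2 onset /z/, coda /∅/ ok → well-formed
trot — σ1 onset /tr/ (1→4 rises), coda /t/ ok → well-formed
son.tow — σ1 onset /s/, coda /n/ ok; σ2 onset /t/, coda /w/ ok → well-formed

nar.ne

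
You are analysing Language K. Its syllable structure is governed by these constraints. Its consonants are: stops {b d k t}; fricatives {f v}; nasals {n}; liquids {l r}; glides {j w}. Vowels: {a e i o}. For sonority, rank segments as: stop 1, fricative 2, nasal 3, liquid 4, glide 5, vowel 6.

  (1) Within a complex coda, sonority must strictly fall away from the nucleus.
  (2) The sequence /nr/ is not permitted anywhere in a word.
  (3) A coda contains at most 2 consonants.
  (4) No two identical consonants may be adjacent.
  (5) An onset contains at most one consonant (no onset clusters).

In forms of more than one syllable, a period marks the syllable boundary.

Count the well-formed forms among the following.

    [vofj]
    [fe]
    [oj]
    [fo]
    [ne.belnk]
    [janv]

4

[vofj] — violates constraint 1: syllable 1 coda /fj/: /f/ (fricative, 2) → /j/ (glide, 5) does not fall → ill-formed
[fe] — σ1 onset /f/, coda /∅/ ok → well-formed
[oj] — σ1 onset /∅/, coda /j/ ok → well-formed
[fo] — σ1 onset /f/, coda /∅/ ok → well-formed
[ne.belnk] — violates constraint 3: syllable 2 coda /lnk/ has 3 consonants (> 2) → ill-formed
[janv] — σ1 onset /j/, coda /nv/ (3→2 falls) ok → well-formed
Well-formed: [fe], [oj], [fo], [janv] → 4.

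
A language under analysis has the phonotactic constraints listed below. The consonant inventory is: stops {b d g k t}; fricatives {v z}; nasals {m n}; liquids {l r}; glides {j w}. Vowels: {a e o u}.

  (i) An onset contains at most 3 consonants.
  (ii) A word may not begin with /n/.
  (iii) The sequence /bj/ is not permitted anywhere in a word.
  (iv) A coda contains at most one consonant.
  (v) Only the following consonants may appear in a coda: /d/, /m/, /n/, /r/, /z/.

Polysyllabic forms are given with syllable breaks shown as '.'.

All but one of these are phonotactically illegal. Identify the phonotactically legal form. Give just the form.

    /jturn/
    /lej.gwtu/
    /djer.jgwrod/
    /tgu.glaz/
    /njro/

/tgu.glaz/

/jturn/ — violates constraint (iv): syllable 1 coda /rn/ has 2 consonants (> 1) → phonotactically illegal
/lej.gwtu/ — violates constraint (v): syllable 1 coda contains /j/, which is not a licensed coda consonant → phonotactically illegal
/djer.jgwrod/ — violates constraint (i): syllable 2 onset /jgwr/ has 4 consonants (> 3) → phonotactically illegal
/tgu.glaz/ — σ1 onset /tg/ (2C), coda /∅/ ok; σ2 onset /gl/ (2C), coda /z/ ok → phonotactically legal
/njro/ — violates constraint (ii): word begins with /n/ → phonotactically illegal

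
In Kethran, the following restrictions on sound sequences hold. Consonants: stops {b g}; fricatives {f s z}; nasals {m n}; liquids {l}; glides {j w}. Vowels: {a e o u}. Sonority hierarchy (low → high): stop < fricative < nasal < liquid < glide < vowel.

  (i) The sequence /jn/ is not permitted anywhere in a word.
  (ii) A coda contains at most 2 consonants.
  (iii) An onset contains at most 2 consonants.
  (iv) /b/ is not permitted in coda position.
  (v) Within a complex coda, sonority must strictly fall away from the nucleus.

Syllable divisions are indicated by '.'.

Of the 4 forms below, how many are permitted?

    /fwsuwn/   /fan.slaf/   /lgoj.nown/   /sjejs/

2

/fwsuwn/ — violates constraint (iii): syllable 1 onset /fws/ has 3 consonants (> 2) → not permitted
/fan.slaf/ — σ1 onset /f/, coda /n/ ok; σ2 onset /sl/ (2C), coda /f/ ok → permitted
/lgoj.nown/ — violates constraint (i): contains banned sequence /jn/ → not permitted
/sjejs/ — σ1 onset /sj/ (2C), coda /js/ (5→2 falls) ok → permitted
Permitted: /fan.slaf/, /sjejs/ → 2.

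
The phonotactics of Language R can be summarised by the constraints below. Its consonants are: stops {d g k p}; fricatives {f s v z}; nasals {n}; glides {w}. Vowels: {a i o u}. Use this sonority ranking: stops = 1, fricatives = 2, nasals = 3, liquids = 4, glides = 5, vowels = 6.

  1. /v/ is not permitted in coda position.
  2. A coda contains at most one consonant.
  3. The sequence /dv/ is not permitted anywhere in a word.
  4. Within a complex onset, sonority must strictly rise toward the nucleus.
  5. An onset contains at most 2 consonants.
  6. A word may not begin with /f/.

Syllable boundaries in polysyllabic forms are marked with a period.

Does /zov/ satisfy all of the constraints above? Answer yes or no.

no

/zov/ — violates constraint 1: syllable 1 coda contains /v/ → illicit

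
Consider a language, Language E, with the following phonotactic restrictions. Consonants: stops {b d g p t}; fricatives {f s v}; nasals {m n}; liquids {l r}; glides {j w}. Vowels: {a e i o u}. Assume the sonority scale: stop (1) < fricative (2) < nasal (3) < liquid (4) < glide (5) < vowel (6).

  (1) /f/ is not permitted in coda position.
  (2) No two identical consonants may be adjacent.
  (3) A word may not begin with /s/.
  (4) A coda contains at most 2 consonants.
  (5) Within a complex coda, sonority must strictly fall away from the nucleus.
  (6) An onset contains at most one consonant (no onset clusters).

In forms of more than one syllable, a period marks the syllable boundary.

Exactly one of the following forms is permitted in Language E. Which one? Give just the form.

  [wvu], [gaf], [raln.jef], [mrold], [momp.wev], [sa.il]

[wvu] — violates constraint 6: syllable 1 onset /wv/ has 2 consonants (> 1) → not permitted
[gaf] — violates constraint 1: syllable 1 coda contains /f/ → not permitted
[raln.jef] — violates constraint 1: syllable 2 coda contains /f/ → not permitted
[mrold] — violates constraint 6: syllable 1 onset /mr/ has 2 consonants (> 1) → not permitted
[momp.wev] — σ1 onset /m/, coda /mp/ (3→1 falls) ok; σ2 onset /w/, coda /v/ ok → permitted
[sa.il] — violates constraint 3: word begins with /s/ → not permitted

[momp.wev]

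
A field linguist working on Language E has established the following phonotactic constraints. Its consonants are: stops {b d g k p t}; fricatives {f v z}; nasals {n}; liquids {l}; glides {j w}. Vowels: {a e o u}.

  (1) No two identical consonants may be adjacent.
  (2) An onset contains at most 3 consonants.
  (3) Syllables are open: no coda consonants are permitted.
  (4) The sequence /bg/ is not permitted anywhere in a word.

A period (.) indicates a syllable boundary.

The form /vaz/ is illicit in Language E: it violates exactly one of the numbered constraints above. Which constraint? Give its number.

3

/vaz/: syllable 1 coda /z/ has 1 consonant (> 0).
This is a violation of constraint 3: "Syllables are open: no coda consonants are permitted."
The remaining constraints (1, 2, 4) are satisfied.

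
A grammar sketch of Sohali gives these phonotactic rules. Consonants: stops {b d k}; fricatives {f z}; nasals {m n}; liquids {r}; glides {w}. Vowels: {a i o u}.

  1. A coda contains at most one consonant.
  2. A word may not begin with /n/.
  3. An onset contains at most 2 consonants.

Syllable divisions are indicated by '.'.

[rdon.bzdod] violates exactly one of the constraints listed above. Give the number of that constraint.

[rdon.bzdod]: syllable 2 onset /bzd/ has 3 consonants (> 2).
This is a violation of constraint 3: "An onset contains at most 2 consonants."
The remaining constraints (1, 2) are satisfied.

3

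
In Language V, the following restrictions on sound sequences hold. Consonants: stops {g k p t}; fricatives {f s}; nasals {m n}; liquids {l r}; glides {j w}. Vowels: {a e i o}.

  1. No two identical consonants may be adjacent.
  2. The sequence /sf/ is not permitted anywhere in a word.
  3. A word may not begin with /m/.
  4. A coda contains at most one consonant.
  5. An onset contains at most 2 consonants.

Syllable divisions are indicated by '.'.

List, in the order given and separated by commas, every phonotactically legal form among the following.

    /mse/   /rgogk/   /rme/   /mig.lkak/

/mse/ — violates constraint 3: word begins with /m/ → phonotactically illegal
/rgogk/ — violates constraint 4: syllable 1 coda /gk/ has 2 consonants (> 1) → phonotactically illegal
/rme/ — σ1 onset /rm/ (2C), coda /∅/ ok → phonotactically legal
/mig.lkak/ — violates constraint 3: word begins with /m/ → phonotactically illegal

/rme/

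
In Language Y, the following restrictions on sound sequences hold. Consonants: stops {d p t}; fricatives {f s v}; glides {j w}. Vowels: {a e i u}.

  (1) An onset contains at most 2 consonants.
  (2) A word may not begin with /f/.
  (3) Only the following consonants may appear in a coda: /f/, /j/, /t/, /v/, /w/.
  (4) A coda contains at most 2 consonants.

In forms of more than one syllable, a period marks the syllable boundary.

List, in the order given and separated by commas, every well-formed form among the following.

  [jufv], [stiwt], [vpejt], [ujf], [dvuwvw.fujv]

[jufv] — σ1 onset /j/, coda /fv/ (2C) ok → well-formed
[stiwt] — σ1 onset /st/ (2C), coda /wt/ (2C) ok → well-formed
[vpejt] — σ1 onset /vp/ (2C), coda /jt/ (2C) ok → well-formed
[ujf] — σ1 onset /∅/, coda /jf/ (2C) ok → well-formed
[dvuwvw.fujv] — violates constraint 4: syllable 1 coda /wvw/ has 3 consonants (> 2) → ill-formed

[jufv], [stiwt], [vpejt], [ujf]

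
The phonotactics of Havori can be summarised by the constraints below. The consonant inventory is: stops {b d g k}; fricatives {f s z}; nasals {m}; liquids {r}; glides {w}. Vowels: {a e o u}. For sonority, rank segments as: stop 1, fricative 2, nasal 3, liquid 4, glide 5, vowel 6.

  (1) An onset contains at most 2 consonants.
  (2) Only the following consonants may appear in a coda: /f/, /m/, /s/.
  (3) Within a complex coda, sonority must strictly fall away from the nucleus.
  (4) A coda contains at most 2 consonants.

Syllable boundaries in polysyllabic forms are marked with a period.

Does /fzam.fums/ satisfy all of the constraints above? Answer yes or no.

yes

/fzam.fums/ — σ1 onset /fz/ (2C), coda /m/ ok; σ2 onset /f/, coda /ms/ (3→2 falls) ok → well-formed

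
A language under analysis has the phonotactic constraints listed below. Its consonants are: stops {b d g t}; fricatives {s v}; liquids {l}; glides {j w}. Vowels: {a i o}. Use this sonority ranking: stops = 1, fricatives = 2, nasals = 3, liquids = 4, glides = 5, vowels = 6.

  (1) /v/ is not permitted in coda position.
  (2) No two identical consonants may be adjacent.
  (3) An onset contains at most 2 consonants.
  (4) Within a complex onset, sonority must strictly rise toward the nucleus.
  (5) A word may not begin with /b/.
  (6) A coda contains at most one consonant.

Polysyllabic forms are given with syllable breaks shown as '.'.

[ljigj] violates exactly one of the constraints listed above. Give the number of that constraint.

6

[ljigj]: syllable 1 coda /gj/ has 2 consonants (> 1).
This is a violation of constraint 6: "A coda contains at most one consonant."
The remaining constraints (1, 2, 3, 4, 5) are satisfied.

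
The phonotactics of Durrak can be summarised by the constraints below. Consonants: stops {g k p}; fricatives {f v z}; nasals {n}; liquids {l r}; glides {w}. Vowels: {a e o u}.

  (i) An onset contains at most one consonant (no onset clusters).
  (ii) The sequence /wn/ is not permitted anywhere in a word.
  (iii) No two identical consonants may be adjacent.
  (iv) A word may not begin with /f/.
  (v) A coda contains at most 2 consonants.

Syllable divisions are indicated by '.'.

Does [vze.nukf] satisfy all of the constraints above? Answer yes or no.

no

[vze.nukf] — violates constraint (i): syllable 1 onset /vz/ has 2 consonants (> 1) → phonotactically illegal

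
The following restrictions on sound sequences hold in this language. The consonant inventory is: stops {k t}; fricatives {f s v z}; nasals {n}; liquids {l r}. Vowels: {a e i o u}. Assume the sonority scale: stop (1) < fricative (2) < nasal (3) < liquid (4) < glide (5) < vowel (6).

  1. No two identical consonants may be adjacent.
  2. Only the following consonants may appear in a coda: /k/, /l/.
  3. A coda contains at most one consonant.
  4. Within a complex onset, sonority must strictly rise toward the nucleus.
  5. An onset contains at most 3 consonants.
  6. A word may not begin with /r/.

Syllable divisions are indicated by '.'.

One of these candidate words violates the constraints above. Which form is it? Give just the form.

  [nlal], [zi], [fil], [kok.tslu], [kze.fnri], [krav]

[nlal] — σ1 onset /nl/ (3→4 rises), coda /l/ ok → well-formed
[zi] — σ1 onset /z/, coda /∅/ ok → well-formed
[fil] — σ1 onset /f/, coda /l/ ok → well-formed
[kok.tslu] — σ1 onset /k/, coda /k/ ok; σ2 onset /tsl/ (1→2→4 rises), coda /∅/ ok → well-formed
[kze.fnri] — σ1 onset /kz/ (1→2 rises), coda /∅/ ok; σ2 onset /fnr/ (2→3→4 rises), coda /∅/ ok → well-formed
[krav] — violates constraint 2: syllable 1 coda contains /v/, which is not a licensed coda consonant → ill-formed

[krav]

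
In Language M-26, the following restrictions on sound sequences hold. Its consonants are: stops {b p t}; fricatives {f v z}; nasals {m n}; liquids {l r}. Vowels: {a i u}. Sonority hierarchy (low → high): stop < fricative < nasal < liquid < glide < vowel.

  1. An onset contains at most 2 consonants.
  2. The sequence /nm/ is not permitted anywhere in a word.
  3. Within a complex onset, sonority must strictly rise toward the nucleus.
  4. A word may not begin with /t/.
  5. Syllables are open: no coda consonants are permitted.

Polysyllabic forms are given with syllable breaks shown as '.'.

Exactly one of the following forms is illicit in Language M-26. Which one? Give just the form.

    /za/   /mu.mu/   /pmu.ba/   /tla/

/za/ — σ1 onset /z/, coda /∅/ ok → licit
/mu.mu/ — σ1 onset /m/, coda /∅/ ok; σ2 onset /m/, coda /∅/ ok → licit
/pmu.ba/ — σ1 onset /pm/ (1→3 rises), coda /∅/ ok; σ2 onset /b/, coda /∅/ ok → licit
/tla/ — violates constraint 4: word begins with /t/ → illicit

/tla/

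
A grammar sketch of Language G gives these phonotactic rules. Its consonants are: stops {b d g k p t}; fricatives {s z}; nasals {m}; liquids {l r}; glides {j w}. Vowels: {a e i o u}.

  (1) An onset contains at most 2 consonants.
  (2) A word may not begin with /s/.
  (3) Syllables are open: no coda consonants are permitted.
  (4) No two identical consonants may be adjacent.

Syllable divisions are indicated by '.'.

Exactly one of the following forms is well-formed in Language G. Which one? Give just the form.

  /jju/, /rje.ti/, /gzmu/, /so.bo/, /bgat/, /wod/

/jju/ — violates constraint 4: adjacent identical consonants /jj/ → ill-formed
/rje.ti/ — σ1 onset /rj/ (2C), coda /∅/ ok; σ2 onset /t/, coda /∅/ ok → well-formed
/gzmu/ — violates constraint 1: syllable 1 onset /gzm/ has 3 consonants (> 2) → ill-formed
/so.bo/ — violates constraint 2: word begins with /s/ → ill-formed
/bgat/ — violates constraint 3: syllable 1 coda /t/ has 1 consonant (> 0) → ill-formed
/wod/ — violates constraint 3: syllable 1 coda /d/ has 1 consonant (> 0) → ill-formed

/rje.ti/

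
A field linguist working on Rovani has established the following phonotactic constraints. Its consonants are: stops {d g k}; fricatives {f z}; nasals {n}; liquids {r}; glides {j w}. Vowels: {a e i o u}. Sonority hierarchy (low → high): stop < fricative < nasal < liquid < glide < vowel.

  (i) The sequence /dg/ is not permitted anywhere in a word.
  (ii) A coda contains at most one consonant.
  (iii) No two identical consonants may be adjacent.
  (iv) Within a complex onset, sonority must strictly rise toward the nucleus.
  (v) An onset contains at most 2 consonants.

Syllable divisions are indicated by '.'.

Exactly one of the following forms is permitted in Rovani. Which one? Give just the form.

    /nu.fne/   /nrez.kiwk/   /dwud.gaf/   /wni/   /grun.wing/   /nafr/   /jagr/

/nu.fne/

/nu.fne/ — σ1 onset /n/, coda /∅/ ok; σ2 onset /fn/ (2→3 rises), coda /∅/ ok → permitted
/nrez.kiwk/ — violates constraint (ii): syllable 2 coda /wk/ has 2 consonants (> 1) → not permitted
/dwud.gaf/ — violates constraint (i): contains banned sequence /dg/ → not permitted
/wni/ — violates constraint (iv): syllable 1 onset /wn/: /w/ (glide, 5) → /n/ (nasal, 3) does not rise → not permitted
/grun.wing/ — violates constraint (ii): syllable 2 coda /ng/ has 2 consonants (> 1) → not permitted
/nafr/ — violates constraint (ii): syllable 1 coda /fr/ has 2 consonants (> 1) → not permitted
/jagr/ — violates constraint (ii): syllable 1 coda /gr/ has 2 consonants (> 1) → not permitted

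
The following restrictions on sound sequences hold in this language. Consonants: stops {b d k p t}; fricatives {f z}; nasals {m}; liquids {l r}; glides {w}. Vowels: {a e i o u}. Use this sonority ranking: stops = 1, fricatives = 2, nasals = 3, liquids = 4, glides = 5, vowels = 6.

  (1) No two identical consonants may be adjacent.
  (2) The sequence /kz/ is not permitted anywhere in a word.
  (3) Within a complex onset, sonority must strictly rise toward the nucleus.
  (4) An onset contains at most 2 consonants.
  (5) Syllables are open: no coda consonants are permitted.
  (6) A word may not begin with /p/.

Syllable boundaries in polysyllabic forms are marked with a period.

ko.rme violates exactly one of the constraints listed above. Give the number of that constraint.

3

ko.rme: syllable 2 onset /rm/: /r/ (liquid, 4) → /m/ (nasal, 3) does not rise.
This is a violation of constraint 3: "Within a complex onset, sonority must strictly rise toward the nucleus."
The remaining constraints (1, 2, 4, 5, 6) are satisfied.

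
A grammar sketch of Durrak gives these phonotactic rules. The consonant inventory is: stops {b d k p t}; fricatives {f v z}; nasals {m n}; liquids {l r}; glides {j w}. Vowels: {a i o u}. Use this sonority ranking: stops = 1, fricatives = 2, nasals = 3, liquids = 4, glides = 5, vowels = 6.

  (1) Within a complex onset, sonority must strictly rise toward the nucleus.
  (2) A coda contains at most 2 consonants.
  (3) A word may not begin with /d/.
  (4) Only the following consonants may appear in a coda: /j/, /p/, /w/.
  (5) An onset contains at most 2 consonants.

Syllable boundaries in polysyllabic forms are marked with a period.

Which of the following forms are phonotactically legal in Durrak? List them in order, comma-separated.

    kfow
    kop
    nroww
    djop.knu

kfow — σ1 onset /kf/ (1→2 rises), coda /w/ ok → phonotactically legal
kop — σ1 onset /k/, coda /p/ ok → phonotactically legal
nroww — σ1 onset /nr/ (3→4 rises), coda /ww/ (2C) ok → phonotactically legal
djop.knu — violates constraint 3: word begins with /d/ → phonotactically illegal

kfow, kop, nroww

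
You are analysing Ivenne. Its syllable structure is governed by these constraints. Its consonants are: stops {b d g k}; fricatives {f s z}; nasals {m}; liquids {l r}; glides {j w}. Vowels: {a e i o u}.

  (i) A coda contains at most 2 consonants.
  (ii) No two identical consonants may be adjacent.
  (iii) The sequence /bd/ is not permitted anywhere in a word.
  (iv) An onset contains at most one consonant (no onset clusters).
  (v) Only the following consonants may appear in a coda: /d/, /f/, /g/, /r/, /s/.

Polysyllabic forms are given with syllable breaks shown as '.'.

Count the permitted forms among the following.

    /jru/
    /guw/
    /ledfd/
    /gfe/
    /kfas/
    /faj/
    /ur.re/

/jru/ — violates constraint (iv): syllable 1 onset /jr/ has 2 consonants (> 1) → not permitted
/guw/ — violates constraint (v): syllable 1 coda contains /w/, which is not a licensed coda consonant → not permitted
/ledfd/ — violates constraint (i): syllable 1 coda /dfd/ has 3 consonants (> 2) → not permitted
/gfe/ — violates constraint (iv): syllable 1 onset /gf/ has 2 consonants (> 1) → not permitted
/kfas/ — violates constraint (iv): syllable 1 onset /kf/ has 2 consonants (> 1) → not permitted
/faj/ — violates constraint (v): syllable 1 coda contains /j/, which is not a licensed coda consonant → not permitted
/ur.re/ — violates constraint (ii): adjacent identical consonants /rr/ → not permitted
No form is permitted → 0.

0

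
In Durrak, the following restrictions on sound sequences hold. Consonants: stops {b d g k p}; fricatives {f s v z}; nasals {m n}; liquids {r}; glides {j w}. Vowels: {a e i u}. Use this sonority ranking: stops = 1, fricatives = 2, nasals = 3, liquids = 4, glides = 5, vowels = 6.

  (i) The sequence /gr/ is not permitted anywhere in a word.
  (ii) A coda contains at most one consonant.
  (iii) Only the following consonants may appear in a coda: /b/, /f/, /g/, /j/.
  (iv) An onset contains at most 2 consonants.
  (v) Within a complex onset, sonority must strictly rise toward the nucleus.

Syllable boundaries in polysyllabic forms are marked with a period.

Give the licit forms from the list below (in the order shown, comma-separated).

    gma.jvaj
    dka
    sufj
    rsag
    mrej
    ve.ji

mrej, ve.ji

gma.jvaj — violates constraint (v): syllable 2 onset /jv/: /j/ (glide, 5) → /v/ (fricative, 2) does not rise → illicit
dka — violates constraint (v): syllable 1 onset /dk/: /d/ (stop, 1) → /k/ (stop, 1) does not rise → illicit
sufj — violates constraint (ii): syllable 1 coda /fj/ has 2 consonants (> 1) → illicit
rsag — violates constraint (v): syllable 1 onset /rs/: /r/ (liquid, 4) → /s/ (fricative, 2) does not rise → illicit
mrej — σ1 onset /mr/ (3→4 rises), coda /j/ ok → licit
ve.ji — σ1 onset /v/, coda /∅/ ok; σ2 onset /j/, coda /∅/ ok → licit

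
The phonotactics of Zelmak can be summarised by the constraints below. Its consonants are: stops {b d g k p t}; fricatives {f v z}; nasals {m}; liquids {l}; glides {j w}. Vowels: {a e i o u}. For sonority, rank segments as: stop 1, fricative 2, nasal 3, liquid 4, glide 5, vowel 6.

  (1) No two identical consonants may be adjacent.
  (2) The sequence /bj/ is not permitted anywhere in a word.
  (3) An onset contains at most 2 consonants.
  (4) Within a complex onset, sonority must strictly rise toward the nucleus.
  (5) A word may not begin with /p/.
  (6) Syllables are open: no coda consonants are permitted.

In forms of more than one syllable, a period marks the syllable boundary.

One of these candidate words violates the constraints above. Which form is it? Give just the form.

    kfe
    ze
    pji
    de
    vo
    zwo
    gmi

kfe — σ1 onset /kf/ (1→2 rises), coda /∅/ ok → licit
ze — σ1 onset /z/, coda /∅/ ok → licit
pji — violates constraint 5: word begins with /p/ → illicit
de — σ1 onset /d/, coda /∅/ ok → licit
vo — σ1 onset /v/, coda /∅/ ok → licit
zwo — σ1 onset /zw/ (2→5 rises), coda /∅/ ok → licit
gmi — σ1 onset /gm/ (1→3 rises), coda /∅/ ok → licit

pji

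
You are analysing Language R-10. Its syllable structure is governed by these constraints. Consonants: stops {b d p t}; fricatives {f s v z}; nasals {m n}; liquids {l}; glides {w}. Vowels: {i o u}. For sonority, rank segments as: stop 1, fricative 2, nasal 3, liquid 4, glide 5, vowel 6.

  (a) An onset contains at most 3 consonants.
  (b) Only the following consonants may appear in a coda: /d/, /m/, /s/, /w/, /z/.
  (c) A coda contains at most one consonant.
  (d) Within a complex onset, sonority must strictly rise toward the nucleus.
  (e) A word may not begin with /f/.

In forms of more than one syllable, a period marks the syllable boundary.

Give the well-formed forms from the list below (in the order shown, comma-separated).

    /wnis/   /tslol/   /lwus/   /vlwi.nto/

/wnis/ — violates constraint (d): syllable 1 onset /wn/: /w/ (glide, 5) → /n/ (nasal, 3) does not rise → ill-formed
/tslol/ — violates constraint (b): syllable 1 coda contains /l/, which is not a licensed coda consonant → ill-formed
/lwus/ — σ1 onset /lw/ (4→5 rises), coda /s/ ok → well-formed
/vlwi.nto/ — violates constraint (d): syllable 2 onset /nt/: /n/ (nasal, 3) → /t/ (stop, 1) does not rise → ill-formed

/lwus/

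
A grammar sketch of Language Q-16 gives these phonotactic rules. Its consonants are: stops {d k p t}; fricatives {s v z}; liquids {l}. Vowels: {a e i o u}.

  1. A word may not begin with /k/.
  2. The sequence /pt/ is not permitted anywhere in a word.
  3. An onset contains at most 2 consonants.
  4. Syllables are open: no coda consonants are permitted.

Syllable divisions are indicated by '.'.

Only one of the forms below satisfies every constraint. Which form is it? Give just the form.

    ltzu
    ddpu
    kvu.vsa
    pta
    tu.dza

tu.dza

ltzu — violates constraint 3: syllable 1 onset /ltz/ has 3 consonants (> 2) → illicit
ddpu — violates constraint 3: syllable 1 onset /ddp/ has 3 consonants (> 2) → illicit
kvu.vsa — violates constraint 1: word begins with /k/ → illicit
pta — violates constraint 2: contains banned sequence /pt/ → illicit
tu.dza — σ1 onset /t/, coda /∅/ ok; σ2 onset /dz/ (2C), coda /∅/ ok → licit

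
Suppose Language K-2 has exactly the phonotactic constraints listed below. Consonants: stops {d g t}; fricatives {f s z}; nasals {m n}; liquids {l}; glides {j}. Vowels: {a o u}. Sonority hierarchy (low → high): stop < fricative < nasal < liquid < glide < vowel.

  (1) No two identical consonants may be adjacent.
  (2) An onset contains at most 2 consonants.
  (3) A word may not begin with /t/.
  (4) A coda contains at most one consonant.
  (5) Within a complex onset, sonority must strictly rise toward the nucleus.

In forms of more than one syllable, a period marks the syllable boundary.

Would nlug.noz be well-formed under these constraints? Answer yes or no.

yes

nlug.noz — σ1 onset /nl/ (3→4 rises), coda /g/ ok; σ2 onset /n/, coda /z/ ok → well-formed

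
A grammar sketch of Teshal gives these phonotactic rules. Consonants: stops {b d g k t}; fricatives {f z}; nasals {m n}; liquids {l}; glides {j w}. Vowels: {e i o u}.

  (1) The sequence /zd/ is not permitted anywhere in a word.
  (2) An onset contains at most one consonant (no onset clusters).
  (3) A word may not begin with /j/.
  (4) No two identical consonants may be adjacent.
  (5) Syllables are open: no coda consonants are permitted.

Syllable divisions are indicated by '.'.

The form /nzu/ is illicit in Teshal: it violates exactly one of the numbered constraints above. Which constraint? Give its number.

2

/nzu/: syllable 1 onset /nz/ has 2 consonants (> 1).
This is a violation of constraint 2: "An onset contains at most one consonant (no onset clusters)."
The remaining constraints (1, 3, 4, 5) are satisfied.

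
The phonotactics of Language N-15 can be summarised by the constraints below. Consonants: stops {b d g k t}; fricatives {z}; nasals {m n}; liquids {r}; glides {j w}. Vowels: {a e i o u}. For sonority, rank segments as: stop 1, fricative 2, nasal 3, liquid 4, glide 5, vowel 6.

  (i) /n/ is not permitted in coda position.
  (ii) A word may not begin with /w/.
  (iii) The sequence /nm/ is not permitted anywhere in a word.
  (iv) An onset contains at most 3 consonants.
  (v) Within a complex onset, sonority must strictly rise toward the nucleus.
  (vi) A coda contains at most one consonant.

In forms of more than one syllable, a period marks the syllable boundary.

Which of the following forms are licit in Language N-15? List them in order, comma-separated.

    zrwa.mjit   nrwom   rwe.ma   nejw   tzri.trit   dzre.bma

zrwa.mjit, nrwom, rwe.ma, tzri.trit, dzre.bma

zrwa.mjit — σ1 onset /zrw/ (2→4→5 rises), coda /∅/ ok; σ2 onset /mj/ (3→5 rises), coda /t/ ok → licit
nrwom — σ1 onset /nrw/ (3→4→5 rises), coda /m/ ok → licit
rwe.ma — σ1 onset /rw/ (4→5 rises), coda /∅/ ok; σ2 onset /m/, coda /∅/ ok → licit
nejw — violates constraint (vi): syllable 1 coda /jw/ has 2 consonants (> 1) → illicit
tzri.trit — σ1 onset /tzr/ (1→2→4 rises), coda /∅/ ok; σ2 onset /tr/ (1→4 rises), coda /t/ ok → licit
dzre.bma — σ1 onset /dzr/ (1→2→4 rises), coda /∅/ ok; σ2 onset /bm/ (1→3 rises), coda /∅/ ok → licit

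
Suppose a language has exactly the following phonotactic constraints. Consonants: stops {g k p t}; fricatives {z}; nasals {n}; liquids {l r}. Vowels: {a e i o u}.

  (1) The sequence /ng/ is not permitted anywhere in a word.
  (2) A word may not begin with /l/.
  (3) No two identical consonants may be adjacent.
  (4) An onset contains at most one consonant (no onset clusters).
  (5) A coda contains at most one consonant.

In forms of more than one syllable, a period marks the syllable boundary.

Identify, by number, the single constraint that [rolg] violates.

5

[rolg]: syllable 1 coda /lg/ has 2 consonants (> 1).
This is a violation of constraint 5: "A coda contains at most one consonant."
The remaining constraints (1, 2, 3, 4) are satisfied.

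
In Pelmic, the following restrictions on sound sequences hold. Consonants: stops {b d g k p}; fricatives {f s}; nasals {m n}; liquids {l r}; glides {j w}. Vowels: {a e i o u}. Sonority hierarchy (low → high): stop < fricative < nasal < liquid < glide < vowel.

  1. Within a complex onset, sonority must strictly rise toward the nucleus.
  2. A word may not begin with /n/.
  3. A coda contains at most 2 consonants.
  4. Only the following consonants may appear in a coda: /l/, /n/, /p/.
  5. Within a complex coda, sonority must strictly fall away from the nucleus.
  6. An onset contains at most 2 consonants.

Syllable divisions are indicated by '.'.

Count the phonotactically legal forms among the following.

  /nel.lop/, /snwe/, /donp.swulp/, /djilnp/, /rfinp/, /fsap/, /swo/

/nel.lop/ — violates constraint 2: word begins with /n/ → phonotactically illegal
/snwe/ — violates constraint 6: syllable 1 onset /snw/ has 3 consonants (> 2) → phonotactically illegal
/donp.swulp/ — σ1 onset /d/, coda /np/ (3→1 falls) ok; σ2 onset /sw/ (2→5 rises), coda /lp/ (4→1 falls) ok → phonotactically legal
/djilnp/ — violates constraint 3: syllable 1 coda /lnp/ has 3 consonants (> 2) → phonotactically illegal
/rfinp/ — violates constraint 1: syllable 1 onset /rf/: /r/ (liquid, 4) → /f/ (fricative, 2) does not rise → phonotactically illegal
/fsap/ — violates constraint 1: syllable 1 onset /fs/: /f/ (fricative, 2) → /s/ (fricative, 2) does not rise → phonotactically illegal
/swo/ — σ1 onset /sw/ (2→5 rises), coda /∅/ ok → phonotactically legal
Phonotactically legal: /donp.swulp/, /swo/ → 2.

2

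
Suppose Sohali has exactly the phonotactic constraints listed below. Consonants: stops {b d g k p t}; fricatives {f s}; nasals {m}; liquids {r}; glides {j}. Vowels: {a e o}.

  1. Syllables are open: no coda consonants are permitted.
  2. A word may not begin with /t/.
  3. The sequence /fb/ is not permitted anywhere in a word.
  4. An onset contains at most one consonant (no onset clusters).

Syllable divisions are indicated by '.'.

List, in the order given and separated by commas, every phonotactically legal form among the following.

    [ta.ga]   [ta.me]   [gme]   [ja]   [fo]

[ta.ga] — violates constraint 2: word begins with /t/ → phonotactically illegal
[ta.me] — violates constraint 2: word begins with /t/ → phonotactically illegal
[gme] — violates constraint 4: syllable 1 onset /gm/ has 2 consonants (> 1) → phonotactically illegal
[ja] — σ1 onset /j/, coda /∅/ ok → phonotactically legal
[fo] — σ1 onset /f/, coda /∅/ ok → phonotactically legal

[ja], [fo]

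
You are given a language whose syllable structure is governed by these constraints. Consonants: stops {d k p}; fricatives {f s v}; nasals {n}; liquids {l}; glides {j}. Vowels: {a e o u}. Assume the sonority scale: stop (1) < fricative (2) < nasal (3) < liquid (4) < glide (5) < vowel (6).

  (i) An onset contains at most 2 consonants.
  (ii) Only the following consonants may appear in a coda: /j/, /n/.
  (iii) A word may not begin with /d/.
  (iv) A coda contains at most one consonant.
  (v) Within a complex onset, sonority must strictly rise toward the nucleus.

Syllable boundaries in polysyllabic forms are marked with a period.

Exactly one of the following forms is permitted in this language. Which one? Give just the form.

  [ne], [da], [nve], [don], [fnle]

[ne] — σ1 onset /n/, coda /∅/ ok → permitted
[da] — violates constraint (iii): word begins with /d/ → not permitted
[nve] — violates constraint (v): syllable 1 onset /nv/: /n/ (nasal, 3) → /v/ (fricative, 2) does not rise → not permitted
[don] — violates constraint (iii): word begins with /d/ → not permitted
[fnle] — violates constraint (i): syllable 1 onset /fnl/ has 3 consonants (> 2) → not permitted

[ne]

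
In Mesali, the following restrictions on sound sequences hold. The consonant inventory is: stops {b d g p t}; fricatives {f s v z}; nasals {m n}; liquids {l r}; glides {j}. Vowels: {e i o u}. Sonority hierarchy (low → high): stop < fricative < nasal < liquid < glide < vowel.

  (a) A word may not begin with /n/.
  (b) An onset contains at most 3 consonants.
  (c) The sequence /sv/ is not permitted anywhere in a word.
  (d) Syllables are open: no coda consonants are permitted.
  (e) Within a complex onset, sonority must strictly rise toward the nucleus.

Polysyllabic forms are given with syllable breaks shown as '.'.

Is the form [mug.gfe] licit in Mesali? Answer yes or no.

no

[mug.gfe] — violates constraint (d): syllable 1 coda /g/ has 1 consonant (> 0) → illicit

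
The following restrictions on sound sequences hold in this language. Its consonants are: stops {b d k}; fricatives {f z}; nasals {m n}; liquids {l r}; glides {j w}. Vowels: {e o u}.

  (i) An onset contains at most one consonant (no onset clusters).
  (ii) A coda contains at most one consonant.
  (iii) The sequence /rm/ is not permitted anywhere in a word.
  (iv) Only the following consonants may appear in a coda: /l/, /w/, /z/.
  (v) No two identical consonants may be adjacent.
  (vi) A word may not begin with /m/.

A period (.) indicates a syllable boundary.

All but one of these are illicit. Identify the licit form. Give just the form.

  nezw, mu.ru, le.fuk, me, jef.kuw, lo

nezw — violates constraint (ii): syllable 1 coda /zw/ has 2 consonants (> 1) → illicit
mu.ru — violates constraint (vi): word begins with /m/ → illicit
le.fuk — violates constraint (iv): syllable 2 coda contains /k/, which is not a licensed coda consonant → illicit
me — violates constraint (vi): word begins with /m/ → illicit
jef.kuw — violates constraint (iv): syllable 1 coda contains /f/, which is not a licensed coda consonant → illicit
lo — σ1 onset /l/, coda /∅/ ok → licit

lo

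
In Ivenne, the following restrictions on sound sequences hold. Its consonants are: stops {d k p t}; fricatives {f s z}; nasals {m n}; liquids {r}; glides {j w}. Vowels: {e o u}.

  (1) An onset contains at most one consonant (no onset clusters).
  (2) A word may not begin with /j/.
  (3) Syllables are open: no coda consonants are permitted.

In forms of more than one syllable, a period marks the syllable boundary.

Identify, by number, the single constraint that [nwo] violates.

[nwo]: syllable 1 onset /nw/ has 2 consonants (> 1).
This is a violation of constraint 1: "An onset contains at most one consonant (no onset clusters)."
The remaining constraints (2, 3) are satisfied.

1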